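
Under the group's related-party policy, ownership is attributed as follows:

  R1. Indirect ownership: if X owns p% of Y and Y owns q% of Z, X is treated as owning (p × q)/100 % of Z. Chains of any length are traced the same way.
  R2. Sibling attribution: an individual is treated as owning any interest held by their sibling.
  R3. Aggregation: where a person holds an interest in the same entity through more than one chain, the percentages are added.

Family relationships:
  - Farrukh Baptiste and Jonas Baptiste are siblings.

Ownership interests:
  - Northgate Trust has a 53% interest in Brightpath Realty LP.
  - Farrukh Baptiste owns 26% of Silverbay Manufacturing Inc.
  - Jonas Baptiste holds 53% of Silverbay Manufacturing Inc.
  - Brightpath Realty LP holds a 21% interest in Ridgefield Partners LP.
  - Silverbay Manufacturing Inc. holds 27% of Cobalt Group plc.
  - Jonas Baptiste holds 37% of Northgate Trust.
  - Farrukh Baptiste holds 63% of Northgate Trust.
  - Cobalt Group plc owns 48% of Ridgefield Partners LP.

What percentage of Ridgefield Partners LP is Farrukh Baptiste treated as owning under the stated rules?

By sibling attribution (R2), Farrukh Baptiste is treated as also owning Jonas Baptiste's interest in Northgate Trust, giving 63% + 37% = 100%.
By sibling attribution (R2), Farrukh Baptiste is treated as also owning Jonas Baptiste's interest in Silverbay Manufacturing Inc, giving 26% + 53% = 79%.
Chain via Northgate Trust → Brightpath Realty LP (R1): 100% × 53% × 21% = 11.13% of Ridgefield Partners LP.
Chain via Silverbay Manufacturing Inc. → Cobalt Group plc (R1): 79% × 27% × 48% = 10.2384% of Ridgefield Partners LP.
Aggregating (R3): 11.13% + 10.2384% = 21.3684%.

21.3684%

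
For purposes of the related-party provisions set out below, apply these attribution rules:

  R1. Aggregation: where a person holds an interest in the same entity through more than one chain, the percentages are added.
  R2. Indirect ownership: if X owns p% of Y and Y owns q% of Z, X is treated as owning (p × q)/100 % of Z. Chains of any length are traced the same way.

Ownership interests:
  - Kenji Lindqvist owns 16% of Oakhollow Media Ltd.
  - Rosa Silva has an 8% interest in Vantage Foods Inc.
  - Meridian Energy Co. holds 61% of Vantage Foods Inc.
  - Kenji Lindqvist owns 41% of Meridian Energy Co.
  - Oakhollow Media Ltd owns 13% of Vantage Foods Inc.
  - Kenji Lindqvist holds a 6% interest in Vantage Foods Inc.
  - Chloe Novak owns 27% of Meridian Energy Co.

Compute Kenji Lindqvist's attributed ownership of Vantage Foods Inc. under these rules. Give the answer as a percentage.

Chain via Oakhollow Media Ltd (R2): 16% × 13% = 2.08% of Vantage Foods Inc.
Chain via Meridian Energy Co. (R2): 41% × 61% = 25.01% of Vantage Foods Inc.
Direct interest in Vantage Foods Inc: 6%.
Aggregating (R1): 2.08% + 25.01% + 6% = 33.09%.

33.09%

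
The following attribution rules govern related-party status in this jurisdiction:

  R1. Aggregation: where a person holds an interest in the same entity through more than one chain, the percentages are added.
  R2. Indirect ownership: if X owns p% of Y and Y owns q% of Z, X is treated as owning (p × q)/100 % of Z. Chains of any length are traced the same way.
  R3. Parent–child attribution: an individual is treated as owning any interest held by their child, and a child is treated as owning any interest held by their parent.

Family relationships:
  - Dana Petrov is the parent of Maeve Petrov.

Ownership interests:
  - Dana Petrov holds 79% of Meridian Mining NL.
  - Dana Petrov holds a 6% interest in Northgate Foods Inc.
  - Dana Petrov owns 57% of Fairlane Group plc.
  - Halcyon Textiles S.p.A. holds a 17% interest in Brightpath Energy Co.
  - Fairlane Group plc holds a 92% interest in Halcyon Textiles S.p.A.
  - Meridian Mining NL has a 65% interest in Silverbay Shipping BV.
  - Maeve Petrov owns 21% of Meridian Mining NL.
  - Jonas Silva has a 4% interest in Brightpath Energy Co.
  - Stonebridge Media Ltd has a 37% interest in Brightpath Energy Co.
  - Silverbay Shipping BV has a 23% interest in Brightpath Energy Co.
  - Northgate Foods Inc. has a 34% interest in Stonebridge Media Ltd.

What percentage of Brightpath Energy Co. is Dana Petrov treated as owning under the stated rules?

24.6196%

By parent–child attribution (R3), Dana Petrov is treated as also owning Maeve Petrov's interest in Meridian Mining NL, giving 79% + 21% = 100%.
Chain via Northgate Foods Inc. → Stonebridge Media Ltd (R2): 6% × 34% × 37% = 0.7548% of Brightpath Energy Co.
Chain via Fairlane Group plc → Halcyon Textiles S.p.A. (R2): 57% × 92% × 17% = 8.9148% of Brightpath Energy Co.
Chain via Meridian Mining NL → Silverbay Shipping BV (R2): 100% × 65% × 23% = 14.95% of Brightpath Energy Co.
Aggregating (R1): 0.7548% + 8.9148% + 14.95% = 24.6196%.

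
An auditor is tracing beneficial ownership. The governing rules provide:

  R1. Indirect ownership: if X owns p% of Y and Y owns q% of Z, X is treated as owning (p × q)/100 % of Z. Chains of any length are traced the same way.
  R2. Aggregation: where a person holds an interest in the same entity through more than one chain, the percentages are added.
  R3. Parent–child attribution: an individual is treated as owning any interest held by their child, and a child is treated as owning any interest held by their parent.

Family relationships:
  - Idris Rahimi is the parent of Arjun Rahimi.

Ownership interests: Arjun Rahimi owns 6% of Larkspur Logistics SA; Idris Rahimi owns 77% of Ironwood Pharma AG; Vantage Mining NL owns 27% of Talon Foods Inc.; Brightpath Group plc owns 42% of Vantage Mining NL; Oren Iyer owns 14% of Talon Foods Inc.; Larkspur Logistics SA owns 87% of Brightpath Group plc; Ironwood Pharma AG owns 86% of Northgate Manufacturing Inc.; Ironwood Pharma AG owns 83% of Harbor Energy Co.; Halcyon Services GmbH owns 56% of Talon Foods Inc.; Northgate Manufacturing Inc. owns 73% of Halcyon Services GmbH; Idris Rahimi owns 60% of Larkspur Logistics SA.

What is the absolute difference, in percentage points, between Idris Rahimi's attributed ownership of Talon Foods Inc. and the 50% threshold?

By parent–child attribution (R3), Idris Rahimi is treated as also owning Arjun Rahimi's interest in Larkspur Logistics SA, giving 60% + 6% = 66%.
Chain via Larkspur Logistics SA → Brightpath Group plc → Vantage Mining NL (R1): 66% × 87% × 42% × 27% = 6.511428% of Talon Foods Inc.
Chain via Ironwood Pharma AG → Northgate Manufacturing Inc. → Halcyon Services GmbH (R1): 77% × 86% × 73% × 56% = 27.070736% of Talon Foods Inc.
Aggregating (R2): 6.511428% + 27.070736% = 33.582164%.
33.582164% falls short of the 50% threshold by 16.417836 percentage points.

16.417836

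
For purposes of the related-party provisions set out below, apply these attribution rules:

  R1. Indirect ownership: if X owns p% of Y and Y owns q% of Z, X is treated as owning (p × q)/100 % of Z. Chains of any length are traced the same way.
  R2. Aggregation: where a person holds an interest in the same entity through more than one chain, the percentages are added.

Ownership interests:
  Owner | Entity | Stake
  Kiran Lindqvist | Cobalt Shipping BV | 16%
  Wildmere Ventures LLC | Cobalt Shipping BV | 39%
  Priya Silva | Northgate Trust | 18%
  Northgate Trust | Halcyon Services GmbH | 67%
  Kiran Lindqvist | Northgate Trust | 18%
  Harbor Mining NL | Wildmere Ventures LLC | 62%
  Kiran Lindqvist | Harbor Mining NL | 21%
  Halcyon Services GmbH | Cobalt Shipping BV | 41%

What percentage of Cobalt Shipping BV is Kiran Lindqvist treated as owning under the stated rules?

26.0224%

Chain via Harbor Mining NL → Wildmere Ventures LLC (R1): 21% × 62% × 39% = 5.0778% of Cobalt Shipping BV.
Chain via Northgate Trust → Halcyon Services GmbH (R1): 18% × 67% × 41% = 4.9446% of Cobalt Shipping BV.
Direct interest in Cobalt Shipping BV: 16%.
Aggregating (R2): 5.0778% + 4.9446% + 16% = 26.0224%.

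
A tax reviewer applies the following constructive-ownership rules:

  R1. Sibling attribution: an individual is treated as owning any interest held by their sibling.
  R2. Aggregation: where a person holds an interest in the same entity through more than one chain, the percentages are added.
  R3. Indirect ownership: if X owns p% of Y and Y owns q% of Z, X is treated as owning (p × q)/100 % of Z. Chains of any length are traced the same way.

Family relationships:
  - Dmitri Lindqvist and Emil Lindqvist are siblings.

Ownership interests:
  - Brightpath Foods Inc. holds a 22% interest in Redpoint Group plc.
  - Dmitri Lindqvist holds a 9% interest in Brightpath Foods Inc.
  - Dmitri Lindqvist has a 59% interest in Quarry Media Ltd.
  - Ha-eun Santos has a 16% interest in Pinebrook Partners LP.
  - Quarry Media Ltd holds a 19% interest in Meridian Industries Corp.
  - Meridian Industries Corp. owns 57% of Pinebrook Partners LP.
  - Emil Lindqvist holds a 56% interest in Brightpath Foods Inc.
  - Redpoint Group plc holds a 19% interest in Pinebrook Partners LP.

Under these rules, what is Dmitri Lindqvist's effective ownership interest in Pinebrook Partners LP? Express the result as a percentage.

9.1067%

By sibling attribution (R1), Dmitri Lindqvist is treated as also owning Emil Lindqvist's interest in Brightpath Foods Inc, giving 9% + 56% = 65%.
Chain via Quarry Media Ltd → Meridian Industries Corp. (R3): 59% × 19% × 57% = 6.3897% of Pinebrook Partners LP.
Chain via Brightpath Foods Inc. → Redpoint Group plc (R3): 65% × 22% × 19% = 2.717% of Pinebrook Partners LP.
Aggregating (R2): 6.3897% + 2.717% = 9.1067%.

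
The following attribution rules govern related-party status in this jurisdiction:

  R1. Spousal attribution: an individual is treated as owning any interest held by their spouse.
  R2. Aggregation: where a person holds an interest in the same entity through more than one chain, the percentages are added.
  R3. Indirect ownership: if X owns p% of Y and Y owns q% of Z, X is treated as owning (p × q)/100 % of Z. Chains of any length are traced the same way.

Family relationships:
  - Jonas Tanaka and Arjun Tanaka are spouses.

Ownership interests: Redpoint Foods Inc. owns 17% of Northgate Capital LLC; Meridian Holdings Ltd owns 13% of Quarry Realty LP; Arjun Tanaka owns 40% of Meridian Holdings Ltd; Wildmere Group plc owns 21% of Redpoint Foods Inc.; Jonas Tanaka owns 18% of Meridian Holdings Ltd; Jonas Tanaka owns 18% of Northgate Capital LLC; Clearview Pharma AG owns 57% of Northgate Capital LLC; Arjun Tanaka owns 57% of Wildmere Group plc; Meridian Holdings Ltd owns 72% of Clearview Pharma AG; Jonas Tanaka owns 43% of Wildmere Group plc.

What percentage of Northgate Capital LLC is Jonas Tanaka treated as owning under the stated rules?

45.3732%

By spousal attribution (R1), Jonas Tanaka is treated as also owning Arjun Tanaka's interest in Meridian Holdings Ltd, giving 18% + 40% = 58%.
By spousal attribution (R1), Jonas Tanaka is treated as also owning Arjun Tanaka's interest in Wildmere Group plc, giving 43% + 57% = 100%.
Chain via Meridian Holdings Ltd → Clearview Pharma AG (R3): 58% × 72% × 57% = 23.8032% of Northgate Capital LLC.
Chain via Wildmere Group plc → Redpoint Foods Inc. (R3): 100% × 21% × 17% = 3.57% of Northgate Capital LLC.
Direct interest in Northgate Capital LLC: 18%.
Aggregating (R2): 23.8032% + 3.57% + 18% = 45.3732%.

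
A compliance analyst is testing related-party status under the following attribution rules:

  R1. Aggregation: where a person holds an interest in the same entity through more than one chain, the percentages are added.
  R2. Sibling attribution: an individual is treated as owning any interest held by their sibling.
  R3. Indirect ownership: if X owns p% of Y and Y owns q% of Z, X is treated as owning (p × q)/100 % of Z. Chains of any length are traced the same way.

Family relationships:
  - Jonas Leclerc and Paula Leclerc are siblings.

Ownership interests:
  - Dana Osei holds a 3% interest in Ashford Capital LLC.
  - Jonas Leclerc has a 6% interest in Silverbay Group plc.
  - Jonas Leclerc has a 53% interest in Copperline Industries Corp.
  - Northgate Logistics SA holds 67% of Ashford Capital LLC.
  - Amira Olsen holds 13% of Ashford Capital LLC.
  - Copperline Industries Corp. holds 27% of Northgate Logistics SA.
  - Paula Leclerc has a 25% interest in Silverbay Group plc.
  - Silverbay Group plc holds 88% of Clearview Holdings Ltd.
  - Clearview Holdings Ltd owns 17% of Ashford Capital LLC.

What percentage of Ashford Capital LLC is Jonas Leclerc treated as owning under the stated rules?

By sibling attribution (R2), Jonas Leclerc is treated as also owning Paula Leclerc's interest in Silverbay Group plc, giving 6% + 25% = 31%.
Chain via Copperline Industries Corp. → Northgate Logistics SA (R3): 53% × 27% × 67% = 9.5877% of Ashford Capital LLC.
Chain via Silverbay Group plc → Clearview Holdings Ltd (R3): 31% × 88% × 17% = 4.6376% of Ashford Capital LLC.
Aggregating (R1): 9.5877% + 4.6376% = 14.2253%.

14.2253%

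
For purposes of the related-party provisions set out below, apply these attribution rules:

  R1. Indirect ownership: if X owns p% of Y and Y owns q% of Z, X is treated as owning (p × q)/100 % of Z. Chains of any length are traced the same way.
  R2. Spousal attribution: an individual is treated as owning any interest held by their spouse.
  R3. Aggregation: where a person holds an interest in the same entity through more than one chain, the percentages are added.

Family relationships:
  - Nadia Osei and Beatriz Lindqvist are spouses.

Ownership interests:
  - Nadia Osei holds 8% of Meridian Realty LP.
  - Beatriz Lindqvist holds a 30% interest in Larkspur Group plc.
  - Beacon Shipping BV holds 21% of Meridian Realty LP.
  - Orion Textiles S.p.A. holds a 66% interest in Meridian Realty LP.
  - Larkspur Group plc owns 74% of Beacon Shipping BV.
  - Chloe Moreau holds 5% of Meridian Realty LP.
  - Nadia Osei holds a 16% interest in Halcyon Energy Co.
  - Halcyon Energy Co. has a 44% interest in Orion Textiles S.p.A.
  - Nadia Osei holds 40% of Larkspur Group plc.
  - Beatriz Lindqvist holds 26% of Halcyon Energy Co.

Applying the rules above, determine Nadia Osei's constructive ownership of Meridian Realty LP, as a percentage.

By spousal attribution (R2), Nadia Osei is treated as also owning Beatriz Lindqvist's interest in Larkspur Group plc, giving 40% + 30% = 70%.
By spousal attribution (R2), Nadia Osei is treated as also owning Beatriz Lindqvist's interest in Halcyon Energy Co, giving 16% + 26% = 42%.
Chain via Larkspur Group plc → Beacon Shipping BV (R1): 70% × 74% × 21% = 10.878% of Meridian Realty LP.
Chain via Halcyon Energy Co. → Orion Textiles S.p.A. (R1): 42% × 44% × 66% = 12.1968% of Meridian Realty LP.
Direct interest in Meridian Realty LP: 8%.
Aggregating (R3): 10.878% + 12.1968% + 8% = 31.0748%.

31.0748%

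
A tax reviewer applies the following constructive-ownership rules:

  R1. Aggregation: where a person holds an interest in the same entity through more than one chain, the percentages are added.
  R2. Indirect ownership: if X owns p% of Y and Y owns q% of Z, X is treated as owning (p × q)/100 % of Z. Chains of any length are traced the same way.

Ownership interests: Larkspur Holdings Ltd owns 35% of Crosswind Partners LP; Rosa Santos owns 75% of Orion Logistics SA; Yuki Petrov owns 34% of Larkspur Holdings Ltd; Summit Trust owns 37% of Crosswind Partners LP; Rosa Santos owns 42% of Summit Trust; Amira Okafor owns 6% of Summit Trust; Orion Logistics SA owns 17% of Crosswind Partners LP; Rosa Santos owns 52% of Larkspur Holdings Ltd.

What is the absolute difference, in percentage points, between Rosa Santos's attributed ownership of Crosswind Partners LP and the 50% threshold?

3.51

Chain via Summit Trust (R2): 42% × 37% = 15.54% of Crosswind Partners LP.
Chain via Larkspur Holdings Ltd (R2): 52% × 35% = 18.2% of Crosswind Partners LP.
Chain via Orion Logistics SA (R2): 75% × 17% = 12.75% of Crosswind Partners LP.
Aggregating (R1): 15.54% + 18.2% + 12.75% = 46.49%.
46.49% falls short of the 50% threshold by 3.51 percentage points.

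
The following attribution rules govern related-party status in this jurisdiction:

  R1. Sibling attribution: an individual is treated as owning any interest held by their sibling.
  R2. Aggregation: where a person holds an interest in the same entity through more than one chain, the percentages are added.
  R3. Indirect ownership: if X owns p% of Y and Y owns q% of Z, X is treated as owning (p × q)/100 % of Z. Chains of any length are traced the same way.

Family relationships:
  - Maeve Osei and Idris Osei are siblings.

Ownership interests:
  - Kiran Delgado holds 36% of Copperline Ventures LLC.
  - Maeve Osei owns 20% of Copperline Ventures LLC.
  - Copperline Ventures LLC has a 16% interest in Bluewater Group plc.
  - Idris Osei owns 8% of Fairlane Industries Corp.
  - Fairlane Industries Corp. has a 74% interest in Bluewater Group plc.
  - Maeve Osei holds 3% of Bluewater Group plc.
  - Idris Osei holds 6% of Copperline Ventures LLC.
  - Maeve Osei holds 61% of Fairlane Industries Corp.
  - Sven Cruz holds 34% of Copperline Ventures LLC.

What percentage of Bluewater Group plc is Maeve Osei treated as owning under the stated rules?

58.22%

By sibling attribution (R1), Maeve Osei is treated as also owning Idris Osei's interest in Fairlane Industries Corp, giving 61% + 8% = 69%.
By sibling attribution (R1), Maeve Osei is treated as also owning Idris Osei's interest in Copperline Ventures LLC, giving 20% + 6% = 26%.
Chain via Fairlane Industries Corp. (R3): 69% × 74% = 51.06% of Bluewater Group plc.
Chain via Copperline Ventures LLC (R3): 26% × 16% = 4.16% of Bluewater Group plc.
Direct interest in Bluewater Group plc: 3%.
Aggregating (R2): 51.06% + 4.16% + 3% = 58.22%.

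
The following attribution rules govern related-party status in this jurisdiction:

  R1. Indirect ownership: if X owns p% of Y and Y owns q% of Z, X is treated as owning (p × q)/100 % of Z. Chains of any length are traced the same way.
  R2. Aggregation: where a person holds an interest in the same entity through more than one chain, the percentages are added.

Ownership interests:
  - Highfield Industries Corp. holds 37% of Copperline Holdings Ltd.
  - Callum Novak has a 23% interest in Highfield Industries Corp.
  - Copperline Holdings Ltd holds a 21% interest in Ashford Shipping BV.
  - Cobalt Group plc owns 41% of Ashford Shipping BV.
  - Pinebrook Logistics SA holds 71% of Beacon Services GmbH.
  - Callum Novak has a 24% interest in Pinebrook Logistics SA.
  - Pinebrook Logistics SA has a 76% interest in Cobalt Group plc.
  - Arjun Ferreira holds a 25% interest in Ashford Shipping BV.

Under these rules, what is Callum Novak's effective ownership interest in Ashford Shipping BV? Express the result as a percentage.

9.2655%

Chain via Highfield Industries Corp. → Copperline Holdings Ltd (R1): 23% × 37% × 21% = 1.7871% of Ashford Shipping BV.
Chain via Pinebrook Logistics SA → Cobalt Group plc (R1): 24% × 76% × 41% = 7.4784% of Ashford Shipping BV.
Aggregating (R2): 1.7871% + 7.4784% = 9.2655%.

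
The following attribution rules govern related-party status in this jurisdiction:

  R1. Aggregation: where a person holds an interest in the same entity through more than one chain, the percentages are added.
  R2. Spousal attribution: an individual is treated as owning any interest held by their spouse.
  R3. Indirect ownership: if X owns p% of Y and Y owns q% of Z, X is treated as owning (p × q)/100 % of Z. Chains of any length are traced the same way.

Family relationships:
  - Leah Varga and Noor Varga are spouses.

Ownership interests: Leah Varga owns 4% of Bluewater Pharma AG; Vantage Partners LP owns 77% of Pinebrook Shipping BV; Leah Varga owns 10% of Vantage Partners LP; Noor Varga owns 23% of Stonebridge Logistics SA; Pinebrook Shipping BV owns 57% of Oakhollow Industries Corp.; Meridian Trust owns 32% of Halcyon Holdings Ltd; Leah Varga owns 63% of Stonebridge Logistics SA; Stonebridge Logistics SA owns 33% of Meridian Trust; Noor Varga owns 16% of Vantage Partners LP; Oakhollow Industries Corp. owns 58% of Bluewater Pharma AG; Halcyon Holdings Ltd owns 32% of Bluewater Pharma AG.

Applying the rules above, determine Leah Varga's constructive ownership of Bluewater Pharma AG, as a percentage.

By spousal attribution (R2), Leah Varga is treated as also owning Noor Varga's interest in Stonebridge Logistics SA, giving 63% + 23% = 86%.
By spousal attribution (R2), Leah Varga is treated as also owning Noor Varga's interest in Vantage Partners LP, giving 10% + 16% = 26%.
Chain via Stonebridge Logistics SA → Meridian Trust → Halcyon Holdings Ltd (R3): 86% × 33% × 32% × 32% = 2.906112% of Bluewater Pharma AG.
Chain via Vantage Partners LP → Pinebrook Shipping BV → Oakhollow Industries Corp. (R3): 26% × 77% × 57% × 58% = 6.618612% of Bluewater Pharma AG.
Direct interest in Bluewater Pharma AG: 4%.
Aggregating (R1): 2.906112% + 6.618612% + 4% = 13.524724%.

13.524724%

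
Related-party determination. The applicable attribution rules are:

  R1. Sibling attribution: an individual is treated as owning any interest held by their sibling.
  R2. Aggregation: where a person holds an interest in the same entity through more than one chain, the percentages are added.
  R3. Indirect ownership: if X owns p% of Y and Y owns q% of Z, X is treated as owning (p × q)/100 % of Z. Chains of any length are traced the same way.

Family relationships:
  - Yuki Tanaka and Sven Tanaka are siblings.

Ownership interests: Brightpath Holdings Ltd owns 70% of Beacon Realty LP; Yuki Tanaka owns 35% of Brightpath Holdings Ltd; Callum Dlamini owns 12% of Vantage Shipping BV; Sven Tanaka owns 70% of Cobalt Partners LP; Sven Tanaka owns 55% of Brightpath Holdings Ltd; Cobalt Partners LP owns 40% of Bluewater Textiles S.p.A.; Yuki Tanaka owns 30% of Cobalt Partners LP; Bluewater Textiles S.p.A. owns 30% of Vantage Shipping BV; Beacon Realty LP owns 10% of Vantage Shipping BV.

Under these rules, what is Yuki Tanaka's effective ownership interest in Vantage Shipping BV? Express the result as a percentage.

18.3%

By sibling attribution (R1), Yuki Tanaka is treated as also owning Sven Tanaka's interest in Cobalt Partners LP, giving 30% + 70% = 100%.
By sibling attribution (R1), Yuki Tanaka is treated as also owning Sven Tanaka's interest in Brightpath Holdings Ltd, giving 35% + 55% = 90%.
Chain via Cobalt Partners LP → Bluewater Textiles S.p.A. (R3): 100% × 40% × 30% = 12% of Vantage Shipping BV.
Chain via Brightpath Holdings Ltd → Beacon Realty LP (R3): 90% × 70% × 10% = 6.3% of Vantage Shipping BV.
Aggregating (R2): 12% + 6.3% = 18.3%.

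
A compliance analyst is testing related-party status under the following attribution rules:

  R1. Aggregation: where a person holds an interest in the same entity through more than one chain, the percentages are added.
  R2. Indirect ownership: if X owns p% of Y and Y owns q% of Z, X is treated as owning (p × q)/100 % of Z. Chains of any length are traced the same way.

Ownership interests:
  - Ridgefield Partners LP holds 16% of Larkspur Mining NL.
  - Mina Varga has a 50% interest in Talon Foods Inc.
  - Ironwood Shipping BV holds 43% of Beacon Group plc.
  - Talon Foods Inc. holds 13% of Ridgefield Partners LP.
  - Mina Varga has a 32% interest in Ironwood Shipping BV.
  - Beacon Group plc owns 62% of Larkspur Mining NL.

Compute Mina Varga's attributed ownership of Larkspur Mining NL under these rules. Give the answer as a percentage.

Chain via Talon Foods Inc. → Ridgefield Partners LP (R2): 50% × 13% × 16% = 1.04% of Larkspur Mining NL.
Chain via Ironwood Shipping BV → Beacon Group plc (R2): 32% × 43% × 62% = 8.5312% of Larkspur Mining NL.
Aggregating (R1): 1.04% + 8.5312% = 9.5712%.

9.5712%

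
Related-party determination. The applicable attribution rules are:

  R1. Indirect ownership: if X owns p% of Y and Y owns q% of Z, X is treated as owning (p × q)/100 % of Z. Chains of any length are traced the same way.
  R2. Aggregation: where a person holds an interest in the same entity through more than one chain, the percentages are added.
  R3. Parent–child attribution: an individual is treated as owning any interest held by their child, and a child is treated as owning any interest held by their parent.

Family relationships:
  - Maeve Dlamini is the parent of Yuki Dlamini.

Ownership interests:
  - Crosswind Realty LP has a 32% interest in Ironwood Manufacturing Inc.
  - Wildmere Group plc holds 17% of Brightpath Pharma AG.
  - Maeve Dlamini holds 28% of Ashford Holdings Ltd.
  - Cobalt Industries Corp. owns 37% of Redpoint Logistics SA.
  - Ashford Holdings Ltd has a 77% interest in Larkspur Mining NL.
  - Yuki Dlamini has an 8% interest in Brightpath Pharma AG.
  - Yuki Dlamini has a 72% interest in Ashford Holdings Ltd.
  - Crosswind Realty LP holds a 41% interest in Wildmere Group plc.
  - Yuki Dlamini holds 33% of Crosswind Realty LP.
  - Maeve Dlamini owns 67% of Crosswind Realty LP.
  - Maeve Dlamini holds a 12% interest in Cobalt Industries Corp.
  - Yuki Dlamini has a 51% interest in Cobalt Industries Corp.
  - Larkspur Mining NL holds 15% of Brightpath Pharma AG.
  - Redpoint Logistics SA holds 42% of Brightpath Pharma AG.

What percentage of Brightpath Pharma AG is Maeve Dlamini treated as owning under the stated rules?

36.3102%

By parent–child attribution (R3), Maeve Dlamini is treated as also owning Yuki Dlamini's interest in Crosswind Realty LP, giving 67% + 33% = 100%.
By parent–child attribution (R3), Maeve Dlamini is treated as also owning Yuki Dlamini's interest in Ashford Holdings Ltd, giving 28% + 72% = 100%.
By parent–child attribution (R3), Maeve Dlamini is treated as also owning Yuki Dlamini's interest in Cobalt Industries Corp, giving 12% + 51% = 63%.
By parent–child attribution (R3), Maeve Dlamini is treated as owning Yuki Dlamini's 8% interest in Brightpath Pharma AG.
Chain via Crosswind Realty LP → Wildmere Group plc (R1): 100% × 41% × 17% = 6.97% of Brightpath Pharma AG.
Chain via Ashford Holdings Ltd → Larkspur Mining NL (R1): 100% × 77% × 15% = 11.55% of Brightpath Pharma AG.
Chain via Cobalt Industries Corp. → Redpoint Logistics SA (R1): 63% × 37% × 42% = 9.7902% of Brightpath Pharma AG.
Direct interest in Brightpath Pharma AG: 8%.
Aggregating (R2): 6.97% + 11.55% + 9.7902% + 8% = 36.3102%.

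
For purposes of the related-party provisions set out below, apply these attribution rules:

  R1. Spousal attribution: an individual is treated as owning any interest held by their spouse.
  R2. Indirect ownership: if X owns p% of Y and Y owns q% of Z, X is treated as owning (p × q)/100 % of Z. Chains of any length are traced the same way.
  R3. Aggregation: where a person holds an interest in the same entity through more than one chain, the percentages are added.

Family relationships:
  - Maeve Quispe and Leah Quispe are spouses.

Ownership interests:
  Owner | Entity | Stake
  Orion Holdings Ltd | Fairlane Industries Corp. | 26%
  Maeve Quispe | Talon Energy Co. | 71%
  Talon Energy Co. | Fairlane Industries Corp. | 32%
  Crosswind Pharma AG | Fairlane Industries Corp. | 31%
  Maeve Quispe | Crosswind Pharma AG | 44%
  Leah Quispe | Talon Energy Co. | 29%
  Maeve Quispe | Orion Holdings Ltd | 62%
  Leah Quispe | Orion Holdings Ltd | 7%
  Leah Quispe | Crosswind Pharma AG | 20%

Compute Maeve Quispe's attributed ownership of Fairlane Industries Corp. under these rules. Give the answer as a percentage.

By spousal attribution (R1), Maeve Quispe is treated as also owning Leah Quispe's interest in Orion Holdings Ltd, giving 62% + 7% = 69%.
By spousal attribution (R1), Maeve Quispe is treated as also owning Leah Quispe's interest in Crosswind Pharma AG, giving 44% + 20% = 64%.
By spousal attribution (R1), Maeve Quispe is treated as also owning Leah Quispe's interest in Talon Energy Co, giving 71% + 29% = 100%.
Chain via Orion Holdings Ltd (R2): 69% × 26% = 17.94% of Fairlane Industries Corp.
Chain via Crosswind Pharma AG (R2): 64% × 31% = 19.84% of Fairlane Industries Corp.
Chain via Talon Energy Co. (R2): 100% × 32% = 32% of Fairlane Industries Corp.
Aggregating (R3): 17.94% + 19.84% + 32% = 69.78%.

69.78%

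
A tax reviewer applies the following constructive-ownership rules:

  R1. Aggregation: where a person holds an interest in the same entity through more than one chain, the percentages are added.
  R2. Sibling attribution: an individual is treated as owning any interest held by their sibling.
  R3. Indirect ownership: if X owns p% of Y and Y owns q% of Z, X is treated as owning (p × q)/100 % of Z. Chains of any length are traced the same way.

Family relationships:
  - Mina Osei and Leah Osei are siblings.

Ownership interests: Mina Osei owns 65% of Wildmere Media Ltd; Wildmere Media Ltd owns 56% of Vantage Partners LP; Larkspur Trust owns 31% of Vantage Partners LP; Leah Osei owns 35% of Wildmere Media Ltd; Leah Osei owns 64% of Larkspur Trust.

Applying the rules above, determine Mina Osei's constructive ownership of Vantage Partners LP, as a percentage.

75.84%

By sibling attribution (R2), Mina Osei is treated as also owning Leah Osei's interest in Wildmere Media Ltd, giving 65% + 35% = 100%.
By sibling attribution (R2), Mina Osei is treated as owning Leah Osei's 64% interest in Larkspur Trust.
Chain via Wildmere Media Ltd (R3): 100% × 56% = 56% of Vantage Partners LP.
Chain via Larkspur Trust (R3): 64% × 31% = 19.84% of Vantage Partners LP.
Aggregating (R1): 56% + 19.84% = 75.84%.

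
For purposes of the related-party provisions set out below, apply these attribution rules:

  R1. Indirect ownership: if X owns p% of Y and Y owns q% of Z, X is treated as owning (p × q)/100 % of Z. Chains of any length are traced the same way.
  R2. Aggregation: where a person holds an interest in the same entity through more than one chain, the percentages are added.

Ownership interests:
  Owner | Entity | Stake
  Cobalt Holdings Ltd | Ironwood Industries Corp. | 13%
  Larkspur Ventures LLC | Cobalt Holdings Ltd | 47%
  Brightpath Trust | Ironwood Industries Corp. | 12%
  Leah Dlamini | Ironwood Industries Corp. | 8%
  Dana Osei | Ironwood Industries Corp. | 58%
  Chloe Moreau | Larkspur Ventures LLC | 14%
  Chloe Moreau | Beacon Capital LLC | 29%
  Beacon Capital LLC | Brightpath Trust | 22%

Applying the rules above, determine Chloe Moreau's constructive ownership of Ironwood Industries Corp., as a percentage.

Chain via Beacon Capital LLC → Brightpath Trust (R1): 29% × 22% × 12% = 0.7656% of Ironwood Industries Corp.
Chain via Larkspur Ventures LLC → Cobalt Holdings Ltd (R1): 14% × 47% × 13% = 0.8554% of Ironwood Industries Corp.
Aggregating (R2): 0.7656% + 0.8554% = 1.621%.

1.621%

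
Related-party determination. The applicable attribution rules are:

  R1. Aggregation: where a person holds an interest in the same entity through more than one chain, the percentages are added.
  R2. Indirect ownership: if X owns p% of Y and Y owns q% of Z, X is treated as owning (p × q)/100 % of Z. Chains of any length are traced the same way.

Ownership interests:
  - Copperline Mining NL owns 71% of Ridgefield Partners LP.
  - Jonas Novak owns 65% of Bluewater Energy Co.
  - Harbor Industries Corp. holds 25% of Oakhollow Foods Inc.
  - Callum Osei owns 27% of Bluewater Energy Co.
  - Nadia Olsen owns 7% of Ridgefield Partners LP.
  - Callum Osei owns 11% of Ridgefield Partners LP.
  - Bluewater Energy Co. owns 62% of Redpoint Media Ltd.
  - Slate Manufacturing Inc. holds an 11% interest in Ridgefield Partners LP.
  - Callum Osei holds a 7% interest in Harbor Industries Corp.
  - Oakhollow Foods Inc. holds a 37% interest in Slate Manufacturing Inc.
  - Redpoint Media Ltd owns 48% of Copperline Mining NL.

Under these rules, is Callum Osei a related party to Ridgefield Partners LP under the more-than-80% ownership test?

No

Chain via Bluewater Energy Co. → Redpoint Media Ltd → Copperline Mining NL (R2): 27% × 62% × 48% × 71% = 5.704992% of Ridgefield Partners LP.
Chain via Harbor Industries Corp. → Oakhollow Foods Inc. → Slate Manufacturing Inc. (R2): 7% × 25% × 37% × 11% = 0.071225% of Ridgefield Partners LP.
Direct interest in Ridgefield Partners LP: 11%.
Aggregating (R1): 5.704992% + 0.071225% + 11% = 16.776217%.
16.776217% does not exceed the 80% threshold, so Callum is not a related party to Ridgefield Partners LP.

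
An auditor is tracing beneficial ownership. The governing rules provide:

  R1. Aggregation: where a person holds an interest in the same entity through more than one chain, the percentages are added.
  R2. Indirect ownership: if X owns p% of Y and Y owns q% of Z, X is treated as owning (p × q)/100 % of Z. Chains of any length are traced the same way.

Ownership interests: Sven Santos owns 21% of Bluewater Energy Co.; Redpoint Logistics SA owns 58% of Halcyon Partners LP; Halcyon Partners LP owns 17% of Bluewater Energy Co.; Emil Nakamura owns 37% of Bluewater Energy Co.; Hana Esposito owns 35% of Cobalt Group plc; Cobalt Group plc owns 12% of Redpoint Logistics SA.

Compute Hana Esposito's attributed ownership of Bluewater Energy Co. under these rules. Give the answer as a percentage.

0.41412%

Chain via Cobalt Group plc → Redpoint Logistics SA → Halcyon Partners LP (R2): 35% × 12% × 58% × 17% = 0.41412% of Bluewater Energy Co.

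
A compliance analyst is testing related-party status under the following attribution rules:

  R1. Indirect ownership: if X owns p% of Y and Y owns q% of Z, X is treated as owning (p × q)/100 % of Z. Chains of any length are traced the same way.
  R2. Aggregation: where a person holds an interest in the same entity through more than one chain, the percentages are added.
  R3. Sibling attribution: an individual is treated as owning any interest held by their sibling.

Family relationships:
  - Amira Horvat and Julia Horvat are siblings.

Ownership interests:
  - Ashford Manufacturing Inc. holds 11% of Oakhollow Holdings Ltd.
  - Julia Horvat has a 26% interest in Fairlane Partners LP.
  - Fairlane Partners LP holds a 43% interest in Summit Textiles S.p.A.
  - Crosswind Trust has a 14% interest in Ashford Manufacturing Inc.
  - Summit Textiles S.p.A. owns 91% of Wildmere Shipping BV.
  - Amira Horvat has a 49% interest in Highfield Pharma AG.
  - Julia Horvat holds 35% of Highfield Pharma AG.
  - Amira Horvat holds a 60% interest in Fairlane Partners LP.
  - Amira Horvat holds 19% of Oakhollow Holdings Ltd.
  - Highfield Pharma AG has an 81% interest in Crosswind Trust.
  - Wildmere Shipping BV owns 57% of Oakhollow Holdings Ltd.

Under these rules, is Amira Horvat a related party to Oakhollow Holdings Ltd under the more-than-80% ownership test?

By sibling attribution (R3), Amira Horvat is treated as also owning Julia Horvat's interest in Fairlane Partners LP, giving 60% + 26% = 86%.
By sibling attribution (R3), Amira Horvat is treated as also owning Julia Horvat's interest in Highfield Pharma AG, giving 49% + 35% = 84%.
Chain via Fairlane Partners LP → Summit Textiles S.p.A. → Wildmere Shipping BV (R1): 86% × 43% × 91% × 57% = 19.181526% of Oakhollow Holdings Ltd.
Chain via Highfield Pharma AG → Crosswind Trust → Ashford Manufacturing Inc. (R1): 84% × 81% × 14% × 11% = 1.047816% of Oakhollow Holdings Ltd.
Direct interest in Oakhollow Holdings Ltd: 19%.
Aggregating (R2): 19.181526% + 1.047816% + 19% = 39.229342%.
39.229342% does not exceed the 80% threshold, so Amira is not a related party to Oakhollow Holdings Ltd.

No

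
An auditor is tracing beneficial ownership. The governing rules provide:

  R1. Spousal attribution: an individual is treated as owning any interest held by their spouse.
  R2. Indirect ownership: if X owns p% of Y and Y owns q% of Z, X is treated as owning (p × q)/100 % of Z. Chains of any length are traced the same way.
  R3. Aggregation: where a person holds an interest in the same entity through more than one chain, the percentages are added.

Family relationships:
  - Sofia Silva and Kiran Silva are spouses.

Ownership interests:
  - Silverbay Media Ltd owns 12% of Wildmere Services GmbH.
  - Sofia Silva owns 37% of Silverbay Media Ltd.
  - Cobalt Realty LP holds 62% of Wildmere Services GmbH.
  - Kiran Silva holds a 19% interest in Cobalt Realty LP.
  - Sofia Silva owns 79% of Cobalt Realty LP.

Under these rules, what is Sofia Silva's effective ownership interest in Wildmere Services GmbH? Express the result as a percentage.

By spousal attribution (R1), Sofia Silva is treated as also owning Kiran Silva's interest in Cobalt Realty LP, giving 79% + 19% = 98%.
Chain via Cobalt Realty LP (R2): 98% × 62% = 60.76% of Wildmere Services GmbH.
Chain via Silverbay Media Ltd (R2): 37% × 12% = 4.44% of Wildmere Services GmbH.
Aggregating (R3): 60.76% + 4.44% = 65.2%.

65.2%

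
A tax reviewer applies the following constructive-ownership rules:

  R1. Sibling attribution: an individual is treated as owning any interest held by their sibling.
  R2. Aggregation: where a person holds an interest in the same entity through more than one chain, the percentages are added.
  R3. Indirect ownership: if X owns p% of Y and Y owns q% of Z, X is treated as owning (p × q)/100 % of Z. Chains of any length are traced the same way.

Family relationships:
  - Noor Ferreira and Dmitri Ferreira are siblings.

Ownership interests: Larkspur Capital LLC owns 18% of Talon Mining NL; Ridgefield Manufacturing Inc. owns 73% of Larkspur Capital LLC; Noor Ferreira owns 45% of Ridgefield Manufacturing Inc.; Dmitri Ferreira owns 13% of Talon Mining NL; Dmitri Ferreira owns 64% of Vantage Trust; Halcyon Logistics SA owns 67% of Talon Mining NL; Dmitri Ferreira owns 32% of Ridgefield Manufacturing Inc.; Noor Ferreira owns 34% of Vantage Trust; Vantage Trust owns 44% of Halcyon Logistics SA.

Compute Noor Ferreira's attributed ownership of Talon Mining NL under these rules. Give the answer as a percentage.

By sibling attribution (R1), Noor Ferreira is treated as also owning Dmitri Ferreira's interest in Vantage Trust, giving 34% + 64% = 98%.
By sibling attribution (R1), Noor Ferreira is treated as also owning Dmitri Ferreira's interest in Ridgefield Manufacturing Inc, giving 45% + 32% = 77%.
By sibling attribution (R1), Noor Ferreira is treated as owning Dmitri Ferreira's 13% interest in Talon Mining NL.
Chain via Vantage Trust → Halcyon Logistics SA (R3): 98% × 44% × 67% = 28.8904% of Talon Mining NL.
Chain via Ridgefield Manufacturing Inc. → Larkspur Capital LLC (R3): 77% × 73% × 18% = 10.1178% of Talon Mining NL.
Direct interest in Talon Mining NL: 13%.
Aggregating (R2): 28.8904% + 10.1178% + 13% = 52.0082%.

52.0082%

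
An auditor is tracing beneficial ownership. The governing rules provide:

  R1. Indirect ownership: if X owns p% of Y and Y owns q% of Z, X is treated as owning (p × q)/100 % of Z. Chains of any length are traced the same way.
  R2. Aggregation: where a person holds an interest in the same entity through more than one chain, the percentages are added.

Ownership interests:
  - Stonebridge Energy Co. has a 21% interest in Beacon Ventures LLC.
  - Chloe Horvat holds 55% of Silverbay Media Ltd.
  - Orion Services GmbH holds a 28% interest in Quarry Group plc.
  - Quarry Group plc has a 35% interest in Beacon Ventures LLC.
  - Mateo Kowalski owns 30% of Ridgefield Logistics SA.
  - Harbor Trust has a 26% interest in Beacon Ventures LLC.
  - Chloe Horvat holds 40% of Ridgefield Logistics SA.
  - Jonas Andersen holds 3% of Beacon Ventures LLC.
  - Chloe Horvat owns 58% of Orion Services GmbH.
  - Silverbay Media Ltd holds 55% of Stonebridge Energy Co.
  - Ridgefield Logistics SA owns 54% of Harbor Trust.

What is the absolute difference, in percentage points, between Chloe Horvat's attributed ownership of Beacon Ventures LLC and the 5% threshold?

12.6525

Chain via Ridgefield Logistics SA → Harbor Trust (R1): 40% × 54% × 26% = 5.616% of Beacon Ventures LLC.
Chain via Silverbay Media Ltd → Stonebridge Energy Co. (R1): 55% × 55% × 21% = 6.3525% of Beacon Ventures LLC.
Chain via Orion Services GmbH → Quarry Group plc (R1): 58% × 28% × 35% = 5.684% of Beacon Ventures LLC.
Aggregating (R2): 5.616% + 6.3525% + 5.684% = 17.6525%.
17.6525% exceeds the 5% threshold by 12.6525 percentage points.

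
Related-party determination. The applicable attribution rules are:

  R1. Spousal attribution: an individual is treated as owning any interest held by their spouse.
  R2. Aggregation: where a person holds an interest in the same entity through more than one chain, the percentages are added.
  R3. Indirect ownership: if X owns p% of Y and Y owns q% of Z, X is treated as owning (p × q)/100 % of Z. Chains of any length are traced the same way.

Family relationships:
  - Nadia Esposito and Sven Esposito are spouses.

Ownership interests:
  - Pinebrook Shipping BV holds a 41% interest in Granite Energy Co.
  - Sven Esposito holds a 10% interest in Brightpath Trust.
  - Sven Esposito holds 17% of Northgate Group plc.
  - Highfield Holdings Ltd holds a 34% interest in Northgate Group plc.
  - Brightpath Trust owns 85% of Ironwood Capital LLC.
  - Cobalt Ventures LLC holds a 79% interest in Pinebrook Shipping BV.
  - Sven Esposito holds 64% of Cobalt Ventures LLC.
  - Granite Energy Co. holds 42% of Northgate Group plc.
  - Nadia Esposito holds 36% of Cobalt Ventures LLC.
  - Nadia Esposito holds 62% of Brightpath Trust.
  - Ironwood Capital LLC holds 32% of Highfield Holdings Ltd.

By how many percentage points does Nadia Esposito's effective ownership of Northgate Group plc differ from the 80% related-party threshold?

By spousal attribution (R1), Nadia Esposito is treated as also owning Sven Esposito's interest in Brightpath Trust, giving 62% + 10% = 72%.
By spousal attribution (R1), Nadia Esposito is treated as also owning Sven Esposito's interest in Cobalt Ventures LLC, giving 36% + 64% = 100%.
By spousal attribution (R1), Nadia Esposito is treated as owning Sven Esposito's 17% interest in Northgate Group plc.
Chain via Brightpath Trust → Ironwood Capital LLC → Highfield Holdings Ltd (R3): 72% × 85% × 32% × 34% = 6.65856% of Northgate Group plc.
Chain via Cobalt Ventures LLC → Pinebrook Shipping BV → Granite Energy Co. (R3): 100% × 79% × 41% × 42% = 13.6038% of Northgate Group plc.
Direct interest in Northgate Group plc: 17%.
Aggregating (R2): 6.65856% + 13.6038% + 17% = 37.26236%.
37.26236% falls short of the 80% threshold by 42.73764 percentage points.

42.73764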